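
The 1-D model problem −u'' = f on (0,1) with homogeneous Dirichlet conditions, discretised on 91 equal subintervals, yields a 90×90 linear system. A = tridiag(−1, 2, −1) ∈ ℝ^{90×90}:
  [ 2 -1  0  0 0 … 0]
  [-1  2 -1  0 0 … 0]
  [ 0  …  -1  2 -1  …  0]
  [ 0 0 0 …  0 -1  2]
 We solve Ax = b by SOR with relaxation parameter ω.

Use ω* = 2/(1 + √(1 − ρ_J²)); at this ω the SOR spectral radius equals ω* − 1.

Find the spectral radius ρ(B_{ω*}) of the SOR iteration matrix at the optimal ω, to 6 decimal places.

ρ_SOR = 0.933271

ρ_J = max_k |cos(kπ/91)| = cos(π/91) = 0.999404
√(1−ρ_J²) simplifies to sin(π/91) = 0.0345161.
Then 2/(1+√(1−ρ_J²)) = 2/(1+0.0345161); ω* = 2/1.0345161 = 1.933271.
ρ_SOR = ω* − 1 = 1.933271 − 1 = 0.933271.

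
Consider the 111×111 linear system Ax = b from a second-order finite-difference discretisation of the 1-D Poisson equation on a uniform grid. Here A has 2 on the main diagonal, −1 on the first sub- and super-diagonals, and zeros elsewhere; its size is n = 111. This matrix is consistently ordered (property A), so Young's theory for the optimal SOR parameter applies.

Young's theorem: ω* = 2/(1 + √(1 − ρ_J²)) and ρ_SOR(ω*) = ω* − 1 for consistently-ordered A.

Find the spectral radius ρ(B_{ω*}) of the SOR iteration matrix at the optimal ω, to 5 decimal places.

ρ_SOR = 0.94544

B_J for the 111×111 system has eigenvalues cos(kπ/112); ρ_J = cos(π/112) = 0.99961.
1 − cos²(π/112) = sin²(π/112) ⇒ √(1−ρ_J²) = sin(π/112) = 0.028046.
ω* = 2/(1+0.028046) = 1.94544
ρ_SOR = ω* − 1 ≈ 0.94544.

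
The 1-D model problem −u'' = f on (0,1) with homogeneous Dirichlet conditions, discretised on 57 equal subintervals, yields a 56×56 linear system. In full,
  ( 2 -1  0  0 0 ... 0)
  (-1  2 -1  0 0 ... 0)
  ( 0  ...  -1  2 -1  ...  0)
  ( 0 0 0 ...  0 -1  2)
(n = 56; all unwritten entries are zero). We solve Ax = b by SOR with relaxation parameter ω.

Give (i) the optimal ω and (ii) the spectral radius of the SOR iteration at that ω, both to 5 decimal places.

ω* = 1.89558, ρ_SOR = 0.89558

[ρ_J] n=56: ρ(B_J) = cos(π/(n+1)) = cos(π/57) = 0.99848.
√(1−ρ_J²) simplifies to sin(π/57) = 0.055088.
[ω*] 2 ÷ (1 + 0.055088) = 2 ÷ 1.055088 = 1.89558.
[ρ_SOR] ω* − 1 = 0.89558.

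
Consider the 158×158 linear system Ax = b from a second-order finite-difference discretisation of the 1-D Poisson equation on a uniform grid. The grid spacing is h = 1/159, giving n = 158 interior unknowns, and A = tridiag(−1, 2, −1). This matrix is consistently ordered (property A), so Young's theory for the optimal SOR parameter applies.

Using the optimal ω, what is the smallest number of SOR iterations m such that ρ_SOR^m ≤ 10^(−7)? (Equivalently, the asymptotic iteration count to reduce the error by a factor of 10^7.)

With n=158, ρ(Jacobi) = cos(π/159) = 0.9998048.
root = sin(π/159) = 0.0197572  (since 1−cos² = sin²).
[ω*] 2 ÷ (1 + 0.0197572) = 2 ÷ 1.0197572 = 1.9612512.
ρ_SOR = ω* − 1 = 1.9612512 − 1 = 0.9612512.
m ≥ 7·ln10 / (−ln 0.9612512) = 407.852; smallest integer m = 408.

m = 408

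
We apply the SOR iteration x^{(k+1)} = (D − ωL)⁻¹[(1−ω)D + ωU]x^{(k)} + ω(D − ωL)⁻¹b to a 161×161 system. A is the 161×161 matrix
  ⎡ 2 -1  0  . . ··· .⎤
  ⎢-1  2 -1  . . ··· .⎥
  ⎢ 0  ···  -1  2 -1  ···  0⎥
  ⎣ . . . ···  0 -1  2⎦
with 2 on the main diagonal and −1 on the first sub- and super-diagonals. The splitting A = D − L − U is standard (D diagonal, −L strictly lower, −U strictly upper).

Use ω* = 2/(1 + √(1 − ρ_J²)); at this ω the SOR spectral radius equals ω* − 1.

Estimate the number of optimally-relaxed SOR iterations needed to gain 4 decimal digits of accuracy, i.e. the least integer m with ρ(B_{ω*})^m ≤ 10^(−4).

B_J for the 161×161 system has eigenvalues cos(kπ/162); ρ_J = cos(π/162) = 0.9998120.
root = sin(π/162) = 0.0193913  (since 1−cos² = sin²).
ω* = 2/(1+0.0193913) = 1.9619551
ρ(B_{ω*}) = ω*−1 = 0.9619551
m ≥ 4·ln10 / (−ln 0.9619551) = 237.456; smallest integer m = 238.

m = 238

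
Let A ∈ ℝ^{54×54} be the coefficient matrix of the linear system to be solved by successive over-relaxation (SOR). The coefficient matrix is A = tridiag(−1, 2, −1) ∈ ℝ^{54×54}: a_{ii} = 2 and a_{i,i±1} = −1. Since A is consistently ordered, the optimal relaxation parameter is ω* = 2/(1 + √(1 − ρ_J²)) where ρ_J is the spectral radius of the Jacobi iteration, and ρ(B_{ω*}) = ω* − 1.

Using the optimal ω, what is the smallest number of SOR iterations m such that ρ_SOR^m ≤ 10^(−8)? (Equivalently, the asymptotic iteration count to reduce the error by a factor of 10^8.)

m = 162

n=54: λ(B_J) = 1 − λ(A)/2 = cos(kπ/55); k=1 gives ρ_J = 0.9983691.
√(1−ρ_J²) simplifies to sin(π/55) = 0.0570888.
ω* = 2 / (1 + 0.0570888) = 2 / 1.0570888 ≈ 1.8919886.
ρ(B_{ω*}) = ω*−1 = 0.8919886
8·ln10 = 18.4207; −ln(0.8919886) = 0.114302; m = ⌈18.4207/0.114302⌉ = ⌈161.158⌉ = 162.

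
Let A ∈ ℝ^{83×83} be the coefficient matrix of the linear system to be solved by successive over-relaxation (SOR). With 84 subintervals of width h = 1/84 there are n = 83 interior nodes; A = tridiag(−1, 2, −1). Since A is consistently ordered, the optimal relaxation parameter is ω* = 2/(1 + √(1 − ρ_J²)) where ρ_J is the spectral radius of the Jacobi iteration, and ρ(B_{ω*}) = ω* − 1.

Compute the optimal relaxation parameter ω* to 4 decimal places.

With n=83, ρ(Jacobi) = cos(π/84) = 0.9993.
√(1−ρ_J²) = |sin(π/84)| = 0.03739
ω* = 2/(1+0.03739) = 1.9279
ρ_SOR = ω* − 1 ≈ 0.9279.

ω* = 1.9279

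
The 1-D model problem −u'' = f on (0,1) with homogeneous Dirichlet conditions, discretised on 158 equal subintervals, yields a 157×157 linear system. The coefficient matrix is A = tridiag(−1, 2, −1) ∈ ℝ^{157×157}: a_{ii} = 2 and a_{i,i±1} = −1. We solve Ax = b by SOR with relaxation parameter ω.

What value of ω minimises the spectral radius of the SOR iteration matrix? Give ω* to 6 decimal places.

n=157: λ(B_J) = 1 − λ(A)/2 = cos(kπ/158); k=1 gives ρ_J = 0.999802.
√(1−ρ_J²) = |sin(π/158)| = 0.0198822
[ω*] 2 ÷ (1 + 0.0198822) = 2 ÷ 1.0198822 = 1.961011.
[ρ_SOR] ω* − 1 = 0.961011.

ω* = 1.961011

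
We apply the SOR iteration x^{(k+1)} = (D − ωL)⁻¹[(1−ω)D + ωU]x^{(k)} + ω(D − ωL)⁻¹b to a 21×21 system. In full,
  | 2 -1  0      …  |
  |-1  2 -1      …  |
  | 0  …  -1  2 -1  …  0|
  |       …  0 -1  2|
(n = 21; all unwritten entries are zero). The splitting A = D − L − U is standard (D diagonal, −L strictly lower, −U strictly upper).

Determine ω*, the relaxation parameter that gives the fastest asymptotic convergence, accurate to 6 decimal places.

ω* = 1.750831

spectrum of D⁻¹(L+U) = {cos(kπ/22) : 1≤k≤21}; ρ_J = cos(π/22) = 0.989821.
√(1−ρ_J²) simplifies to sin(π/22) = 0.1423148.
ω* = 2 / (1 + 0.1423148) = 2 / 1.1423148 ≈ 1.750831.
Hence ρ(B_{ω*}) = 1.750831 − 1 = 0.750831.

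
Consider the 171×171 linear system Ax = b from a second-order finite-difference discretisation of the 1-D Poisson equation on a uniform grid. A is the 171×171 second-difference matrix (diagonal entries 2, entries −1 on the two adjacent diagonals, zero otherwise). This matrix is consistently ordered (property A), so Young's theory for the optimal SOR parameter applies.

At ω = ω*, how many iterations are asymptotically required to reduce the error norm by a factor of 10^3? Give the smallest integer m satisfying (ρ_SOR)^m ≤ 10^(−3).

½·tridiag(1,0,1) at n=171: λ_k = cos(kπ/172); max |λ| at k=1 ⇒ ρ_J = cos(π/172) ≈ 0.9998332.
√(1 − cos²(π/172)) = sin(π/172) ≈ 0.0182641.
ω* = 2/(1+0.0182641) = 1.9641270
[ρ_SOR] ω* − 1 = 0.9641270.
ρ_SOR^m ≤ 10^(−3) ⇔ m ≥ 3·ln10/(−ln 0.9641270) = 6.90776/0.0365323 = 189.086; m = ⌈189.086⌉ = 190.

m = 190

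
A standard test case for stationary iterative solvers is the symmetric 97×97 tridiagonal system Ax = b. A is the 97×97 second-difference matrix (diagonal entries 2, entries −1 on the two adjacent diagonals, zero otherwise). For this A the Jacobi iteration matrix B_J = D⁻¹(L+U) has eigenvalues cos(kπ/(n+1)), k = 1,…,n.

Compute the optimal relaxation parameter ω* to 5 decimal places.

ω* = 1.93789

[ρ_J] n=97: ρ(B_J) = cos(π/(n+1)) = cos(π/98) = 0.99949.
1 − cos²(π/98) = sin²(π/98) ⇒ √(1−ρ_J²) = sin(π/98) = 0.032052.
Young: ω* = 2/(1+√(1−ρ_J²)) = 2/(1+0.032052) = 2/1.032052 = 1.93789.
ρ(B_{ω*}) = ω*−1 = 0.93789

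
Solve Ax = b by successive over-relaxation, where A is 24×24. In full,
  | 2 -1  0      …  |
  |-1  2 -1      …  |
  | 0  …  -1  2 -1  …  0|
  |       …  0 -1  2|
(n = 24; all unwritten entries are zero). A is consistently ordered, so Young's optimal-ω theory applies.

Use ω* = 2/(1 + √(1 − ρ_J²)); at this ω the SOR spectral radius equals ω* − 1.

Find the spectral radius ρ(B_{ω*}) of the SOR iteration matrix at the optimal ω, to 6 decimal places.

ρ_SOR = 0.777251

[ρ_J] n=24: ρ(B_J) = cos(π/(n+1)) = cos(π/25) = 0.992115.
1 − cos²(π/25) = sin²(π/25) ⇒ √(1−ρ_J²) = sin(π/25) = 0.1253332.
Young: ω* = 2/(1+√(1−ρ_J²)) = 2/(1+0.1253332) = 2/1.1253332 = 1.777251.
and ρ(B_{ω*}) = 1.777251 − 1 = 0.777251.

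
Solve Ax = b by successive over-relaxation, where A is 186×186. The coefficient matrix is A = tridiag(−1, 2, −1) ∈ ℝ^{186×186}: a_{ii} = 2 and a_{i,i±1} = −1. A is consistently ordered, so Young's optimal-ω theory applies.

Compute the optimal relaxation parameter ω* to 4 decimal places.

ρ_J = max_k |cos(kπ/187)| = cos(π/187) = 0.9999
√(1−ρ_J²) = |sin(π/187)| = 0.01680
Young: ω* = 2/(1+√(1−ρ_J²)) = 2/(1+0.01680) = 2/1.01680 = 1.9670.
and ρ(B_{ω*}) = 1.9670 − 1 = 0.9670.

ω* = 1.9670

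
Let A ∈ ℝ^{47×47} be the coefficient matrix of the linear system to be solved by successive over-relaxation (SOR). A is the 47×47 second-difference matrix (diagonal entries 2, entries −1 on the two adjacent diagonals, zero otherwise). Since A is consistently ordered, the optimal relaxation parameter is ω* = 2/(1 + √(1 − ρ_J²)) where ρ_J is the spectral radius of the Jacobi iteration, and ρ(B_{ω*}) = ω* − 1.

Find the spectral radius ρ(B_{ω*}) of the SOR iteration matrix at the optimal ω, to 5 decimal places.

ρ_SOR = 0.87722

B_J for the 47×47 system has eigenvalues cos(kπ/48); ρ_J = cos(π/48) = 0.99786.
√(1 − cos²(π/48)) = sin(π/48) ≈ 0.065403.
[ω*] 2 ÷ (1 + 0.065403) = 2 ÷ 1.065403 = 1.87722.
and ρ(B_{ω*}) = 1.87722 − 1 = 0.87722.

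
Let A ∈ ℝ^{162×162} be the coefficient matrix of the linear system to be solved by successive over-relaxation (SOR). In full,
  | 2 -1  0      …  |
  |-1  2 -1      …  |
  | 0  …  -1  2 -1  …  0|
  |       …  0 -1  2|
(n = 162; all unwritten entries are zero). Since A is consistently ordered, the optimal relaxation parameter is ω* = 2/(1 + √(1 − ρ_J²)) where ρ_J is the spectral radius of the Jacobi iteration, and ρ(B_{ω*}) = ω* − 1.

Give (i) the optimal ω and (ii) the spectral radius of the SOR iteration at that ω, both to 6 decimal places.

ω* = 1.962184, ρ_SOR = 0.962184

n=162: λ(B_J) = 1 − λ(A)/2 = cos(kπ/163); k=1 gives ρ_J = 0.999814.
√(1 − cos²(π/163)) = sin(π/163) ≈ 0.0192724.
Then 2/(1+√(1−ρ_J²)) = 2/(1+0.0192724); ω* = 2/1.0192724 = 1.962184.
Hence ρ(B_{ω*}) = 1.962184 − 1 = 0.962184.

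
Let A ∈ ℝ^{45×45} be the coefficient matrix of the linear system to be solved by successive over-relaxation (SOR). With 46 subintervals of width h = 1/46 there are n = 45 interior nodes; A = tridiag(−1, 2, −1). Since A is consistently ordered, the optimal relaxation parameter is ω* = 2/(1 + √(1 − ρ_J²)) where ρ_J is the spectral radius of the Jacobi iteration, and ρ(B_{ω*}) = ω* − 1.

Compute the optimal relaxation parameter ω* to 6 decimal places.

spectrum of D⁻¹(L+U) = {cos(kπ/46) : 1≤k≤45}; ρ_J = cos(π/46) = 0.997669.
root = sin(π/46) = 0.0682424  (since 1−cos² = sin²).
ω* = 2/(1+0.0682424) = 1.872234
ρ(B_{ω*}) = ω*−1 = 0.872234

ω* = 1.872234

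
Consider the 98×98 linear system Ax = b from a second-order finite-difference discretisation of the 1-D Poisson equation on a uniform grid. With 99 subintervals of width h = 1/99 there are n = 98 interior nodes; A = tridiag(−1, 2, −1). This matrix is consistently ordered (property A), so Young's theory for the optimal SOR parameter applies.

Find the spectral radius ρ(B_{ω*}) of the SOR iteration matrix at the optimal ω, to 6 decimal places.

ρ_SOR = 0.938496

B_J for the 98×98 system has eigenvalues cos(kπ/99); ρ_J = cos(π/99) = 0.999497.
1 − cos²(π/99) = sin²(π/99) ⇒ √(1−ρ_J²) = sin(π/99) = 0.0317279.
ω* = 2/(1 + 0.0317279) = 2/1.0317279 = 1.938496.
ρ_SOR = ω* − 1 ≈ 0.938496.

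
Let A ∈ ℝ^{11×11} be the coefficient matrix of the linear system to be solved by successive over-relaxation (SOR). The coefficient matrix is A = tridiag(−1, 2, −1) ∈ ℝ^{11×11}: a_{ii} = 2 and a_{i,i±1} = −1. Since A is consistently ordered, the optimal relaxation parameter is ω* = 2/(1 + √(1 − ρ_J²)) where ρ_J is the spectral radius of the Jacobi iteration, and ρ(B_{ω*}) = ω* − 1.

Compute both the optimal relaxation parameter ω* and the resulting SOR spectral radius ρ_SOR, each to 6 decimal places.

B_J for the 11×11 system has eigenvalues cos(kπ/12); ρ_J = cos(π/12) = 0.965926.
1 − cos²(π/12) = sin²(π/12) ⇒ √(1−ρ_J²) = sin(π/12) = 0.2588190.
ω* = 2/(1+0.2588190) = 1.588791
At ω = 1.588791 every |λ(B_ω)| = ω−1, so ρ_SOR = 0.588791.

ω* = 1.588791, ρ_SOR = 0.588791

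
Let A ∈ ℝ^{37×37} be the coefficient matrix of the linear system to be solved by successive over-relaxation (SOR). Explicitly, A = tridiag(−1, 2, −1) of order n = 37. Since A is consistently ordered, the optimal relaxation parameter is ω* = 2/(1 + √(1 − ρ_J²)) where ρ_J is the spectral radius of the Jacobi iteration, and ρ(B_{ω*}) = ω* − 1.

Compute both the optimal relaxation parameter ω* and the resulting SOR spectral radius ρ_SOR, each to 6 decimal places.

ω* = 1.847440, ρ_SOR = 0.847440

ρ_J = max_k |cos(kπ/38)| = cos(π/38) = 0.996584
1 − cos²(π/38) = sin²(π/38) ⇒ √(1−ρ_J²) = sin(π/38) = 0.0825793.
ω* = 2/(1 + 0.0825793) = 2/1.0825793 = 1.847440.
and ρ(B_{ω*}) = 1.847440 − 1 = 0.847440.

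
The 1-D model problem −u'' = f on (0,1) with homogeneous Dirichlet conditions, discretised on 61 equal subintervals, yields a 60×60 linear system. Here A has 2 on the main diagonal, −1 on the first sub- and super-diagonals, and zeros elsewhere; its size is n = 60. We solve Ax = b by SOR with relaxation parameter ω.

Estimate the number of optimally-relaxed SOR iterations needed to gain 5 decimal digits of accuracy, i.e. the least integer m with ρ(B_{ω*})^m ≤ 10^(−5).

m = 112

spectrum of D⁻¹(L+U) = {cos(kπ/61) : 1≤k≤60}; ρ_J = cos(π/61) = 0.9986741.
√(1 − cos²(π/61)) = sin(π/61) ≈ 0.0514788.
ω* = 2/(1+0.0514788) = 1.9020830
Hence ρ(B_{ω*}) = 1.9020830 − 1 = 0.9020830.
ρ_SOR^m ≤ 10^(−5) ⇔ m ≥ 5·ln10/(−ln 0.9020830) = 11.5129/0.103049 = 111.723; m = ⌈111.723⌉ = 112.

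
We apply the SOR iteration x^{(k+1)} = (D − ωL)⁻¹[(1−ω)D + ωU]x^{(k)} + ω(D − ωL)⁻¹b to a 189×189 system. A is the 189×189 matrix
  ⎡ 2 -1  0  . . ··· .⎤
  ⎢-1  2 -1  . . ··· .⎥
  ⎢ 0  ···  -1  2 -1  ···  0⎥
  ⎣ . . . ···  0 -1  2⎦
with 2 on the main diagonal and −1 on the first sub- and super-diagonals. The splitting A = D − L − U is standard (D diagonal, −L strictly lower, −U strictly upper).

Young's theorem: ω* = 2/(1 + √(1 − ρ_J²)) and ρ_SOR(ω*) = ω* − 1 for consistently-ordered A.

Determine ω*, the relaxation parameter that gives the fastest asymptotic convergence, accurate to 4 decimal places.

spectrum of D⁻¹(L+U) = {cos(kπ/190) : 1≤k≤189}; ρ_J = cos(π/190) = 0.9999.
1 − cos²(π/190) = sin²(π/190) ⇒ √(1−ρ_J²) = sin(π/190) = 0.01653.
Then 2/(1+√(1−ρ_J²)) = 2/(1+0.01653); ω* = 2/1.01653 = 1.9675.
ρ_SOR = ω* − 1 ≈ 0.9675.

ω* = 1.9675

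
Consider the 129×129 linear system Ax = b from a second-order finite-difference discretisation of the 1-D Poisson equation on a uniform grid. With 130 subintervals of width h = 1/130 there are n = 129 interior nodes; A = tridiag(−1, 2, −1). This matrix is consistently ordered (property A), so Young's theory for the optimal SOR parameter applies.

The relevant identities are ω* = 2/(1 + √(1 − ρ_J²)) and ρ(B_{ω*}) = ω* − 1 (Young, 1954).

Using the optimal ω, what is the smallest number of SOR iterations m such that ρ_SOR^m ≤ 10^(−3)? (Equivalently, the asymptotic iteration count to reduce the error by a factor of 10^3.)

[ρ_J] n=129: ρ(B_J) = cos(π/(n+1)) = cos(π/130) = 0.9997080.
√(1 − cos²(π/130)) = sin(π/130) ≈ 0.0241637.
[ω*] 2 ÷ (1 + 0.0241637) = 2 ÷ 1.0241637 = 1.9528128.
and ρ(B_{ω*}) = 1.9528128 − 1 = 0.9528128.
ρ_SOR^m ≤ 10^(−3) ⇔ m ≥ 3·ln10/(−ln 0.9528128) = 6.90776/0.0483368 = 142.909; m = ⌈142.909⌉ = 143.

m = 143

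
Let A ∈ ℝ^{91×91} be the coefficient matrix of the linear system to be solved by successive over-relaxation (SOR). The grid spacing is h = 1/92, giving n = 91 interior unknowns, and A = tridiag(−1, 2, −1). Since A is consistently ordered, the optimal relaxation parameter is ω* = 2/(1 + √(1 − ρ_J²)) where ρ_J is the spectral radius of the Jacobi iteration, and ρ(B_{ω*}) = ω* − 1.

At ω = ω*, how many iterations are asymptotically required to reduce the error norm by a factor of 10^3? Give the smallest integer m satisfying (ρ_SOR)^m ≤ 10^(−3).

B_J for the 91×91 system has eigenvalues cos(kπ/92); ρ_J = cos(π/92) = 0.9994170.
√(1−ρ_J²) simplifies to sin(π/92) = 0.0341411.
So ω* = 2/1.0341411 = 1.9339721 (Young).
ρ_SOR = ω* − 1 ≈ 0.9339721.
m ≥ 3·ln10 / (−ln 0.9339721) = 101.126; smallest integer m = 102.

m = 102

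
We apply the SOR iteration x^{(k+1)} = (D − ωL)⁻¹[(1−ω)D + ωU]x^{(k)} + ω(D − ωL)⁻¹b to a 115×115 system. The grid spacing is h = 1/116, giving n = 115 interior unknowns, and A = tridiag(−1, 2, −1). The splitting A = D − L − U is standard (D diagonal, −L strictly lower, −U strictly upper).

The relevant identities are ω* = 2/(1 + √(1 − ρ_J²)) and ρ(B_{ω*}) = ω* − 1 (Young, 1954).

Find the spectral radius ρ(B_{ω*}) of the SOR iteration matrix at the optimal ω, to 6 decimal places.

ρ_SOR = 0.947269

n=115: λ(B_J) = 1 − λ(A)/2 = cos(kπ/116); k=1 gives ρ_J = 0.999633.
root = sin(π/116) = 0.0270794  (since 1−cos² = sin²).
ω* = 2 / (1 + 0.0270794) = 2 / 1.0270794 ≈ 1.947269.
ρ_SOR = ω* − 1 ≈ 0.947269.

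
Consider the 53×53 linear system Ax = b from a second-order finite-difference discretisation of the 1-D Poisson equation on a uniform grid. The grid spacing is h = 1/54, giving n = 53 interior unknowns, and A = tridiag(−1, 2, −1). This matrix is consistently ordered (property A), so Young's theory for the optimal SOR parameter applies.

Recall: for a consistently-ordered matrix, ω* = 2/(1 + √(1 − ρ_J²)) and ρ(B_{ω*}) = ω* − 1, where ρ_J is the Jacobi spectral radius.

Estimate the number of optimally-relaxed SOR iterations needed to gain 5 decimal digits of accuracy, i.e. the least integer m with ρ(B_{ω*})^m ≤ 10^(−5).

[ρ_J] n=53: ρ(B_J) = cos(π/(n+1)) = cos(π/54) = 0.9983082.
√(1−ρ_J²) = |sin(π/54)| = 0.0581448
[ω*] 2 ÷ (1 + 0.0581448) = 2 ÷ 1.0581448 = 1.8901005.
ρ(B_{ω*}) = ω*−1 = 0.8901005
(0.8901005)^m ≤ 10^{−5}  ⇒  m·ln(0.8901005) ≤ −5·ln10  ⇒  m ≥ 98.890  ⇒  m = 99

m = 99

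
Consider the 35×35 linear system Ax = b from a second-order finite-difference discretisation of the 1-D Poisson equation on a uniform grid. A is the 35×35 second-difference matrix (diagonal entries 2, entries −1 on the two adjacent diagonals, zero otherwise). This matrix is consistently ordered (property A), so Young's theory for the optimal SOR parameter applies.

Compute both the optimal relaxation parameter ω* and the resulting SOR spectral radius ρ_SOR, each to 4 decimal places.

ω* = 1.8397, ρ_SOR = 0.8397

ρ_J = max_k |cos(kπ/36)| = cos(π/36) = 0.9962
1 − cos²(π/36) = sin²(π/36) ⇒ √(1−ρ_J²) = sin(π/36) = 0.08716.
[ω*] 2 ÷ (1 + 0.08716) = 2 ÷ 1.08716 = 1.8397.
ρ_SOR = ω* − 1 ≈ 0.8397.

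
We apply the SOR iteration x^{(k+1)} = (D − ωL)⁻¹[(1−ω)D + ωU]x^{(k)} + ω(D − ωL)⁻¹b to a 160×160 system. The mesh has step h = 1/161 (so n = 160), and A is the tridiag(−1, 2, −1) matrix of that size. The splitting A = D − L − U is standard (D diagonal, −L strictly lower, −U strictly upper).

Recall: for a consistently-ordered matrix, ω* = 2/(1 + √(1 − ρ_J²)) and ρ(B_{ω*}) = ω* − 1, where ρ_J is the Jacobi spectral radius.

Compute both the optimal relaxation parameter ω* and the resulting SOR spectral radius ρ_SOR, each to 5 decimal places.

ω* = 1.96172, ρ_SOR = 0.96172

spectrum of D⁻¹(L+U) = {cos(kπ/161) : 1≤k≤160}; ρ_J = cos(π/161) = 0.99981.
root = sin(π/161) = 0.019512  (since 1−cos² = sin²).
Young: ω* = 2/(1+√(1−ρ_J²)) = 2/(1+0.019512) = 2/1.019512 = 1.96172.
ρ_SOR = ω* − 1 ≈ 0.96172.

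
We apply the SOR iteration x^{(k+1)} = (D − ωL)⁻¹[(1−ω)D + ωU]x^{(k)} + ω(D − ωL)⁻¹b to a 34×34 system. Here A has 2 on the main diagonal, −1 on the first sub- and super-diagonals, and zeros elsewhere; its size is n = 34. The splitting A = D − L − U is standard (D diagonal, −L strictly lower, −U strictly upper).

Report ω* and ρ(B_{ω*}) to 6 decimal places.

n=34: λ(B_J) = 1 − λ(A)/2 = cos(kπ/35); k=1 gives ρ_J = 0.995974.
√(1−ρ_J²) = |sin(π/35)| = 0.0896393
ω* = 2/(1+0.0896393) = 1.835470
Hence ρ(B_{ω*}) = 1.835470 − 1 = 0.835470.

ω* = 1.835470, ρ_SOR = 0.835470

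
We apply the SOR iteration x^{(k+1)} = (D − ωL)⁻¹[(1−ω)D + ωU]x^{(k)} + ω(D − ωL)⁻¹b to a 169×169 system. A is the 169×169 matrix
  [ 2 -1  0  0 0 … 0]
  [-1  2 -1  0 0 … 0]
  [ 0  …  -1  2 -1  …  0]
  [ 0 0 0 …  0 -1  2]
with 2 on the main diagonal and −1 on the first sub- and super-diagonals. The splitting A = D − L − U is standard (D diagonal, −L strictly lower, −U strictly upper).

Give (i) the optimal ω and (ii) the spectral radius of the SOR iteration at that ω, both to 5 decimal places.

spectrum of D⁻¹(L+U) = {cos(kπ/170) : 1≤k≤169}; ρ_J = cos(π/170) = 0.99983.
√(1−ρ_J²) simplifies to sin(π/170) = 0.018479.
So ω* = 2/1.018479 = 1.96371 (Young).
At ω = 1.96371 every |λ(B_ω)| = ω−1, so ρ_SOR = 0.96371.

ω* = 1.96371, ρ_SOR = 0.96371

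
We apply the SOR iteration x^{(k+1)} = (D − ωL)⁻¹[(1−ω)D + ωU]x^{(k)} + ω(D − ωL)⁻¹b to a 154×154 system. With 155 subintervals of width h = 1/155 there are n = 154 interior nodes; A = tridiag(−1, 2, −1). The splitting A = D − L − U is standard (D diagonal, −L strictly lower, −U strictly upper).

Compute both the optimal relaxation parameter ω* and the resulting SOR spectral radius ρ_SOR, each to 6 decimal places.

spectrum of D⁻¹(L+U) = {cos(kπ/155) : 1≤k≤154}; ρ_J = cos(π/155) = 0.999795.
√(1−ρ_J²) = |sin(π/155)| = 0.0202670
[ω*] 2 ÷ (1 + 0.0202670) = 2 ÷ 1.0202670 = 1.960271.
ρ_SOR = ω* − 1 = 1.960271 − 1 = 0.960271.

ω* = 1.960271, ρ_SOR = 0.960271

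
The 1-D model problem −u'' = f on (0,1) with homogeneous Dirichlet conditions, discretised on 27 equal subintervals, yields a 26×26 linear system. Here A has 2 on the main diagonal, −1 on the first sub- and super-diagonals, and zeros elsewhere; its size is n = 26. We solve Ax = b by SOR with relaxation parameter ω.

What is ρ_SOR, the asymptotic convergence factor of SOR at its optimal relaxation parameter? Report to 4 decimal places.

½·tridiag(1,0,1) at n=26: λ_k = cos(kπ/27); max |λ| at k=1 ⇒ ρ_J = cos(π/27) ≈ 0.9932.
√(1 − cos²(π/27)) = sin(π/27) ≈ 0.11609.
Young: ω* = 2/(1+√(1−ρ_J²)) = 2/(1+0.11609) = 2/1.11609 = 1.7920.
ρ_SOR = ω* − 1 = 1.7920 − 1 = 0.7920.

ρ_SOR = 0.7920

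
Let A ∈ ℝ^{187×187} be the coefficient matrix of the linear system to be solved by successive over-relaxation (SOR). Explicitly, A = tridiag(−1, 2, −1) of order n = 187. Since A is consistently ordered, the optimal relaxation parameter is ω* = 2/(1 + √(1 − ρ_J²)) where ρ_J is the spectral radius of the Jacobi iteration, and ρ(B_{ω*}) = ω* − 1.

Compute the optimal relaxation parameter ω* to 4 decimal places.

B_J for the 187×187 system has eigenvalues cos(kπ/188); ρ_J = cos(π/188) = 0.9999.
√(1 − cos²(π/188)) = sin(π/188) ≈ 0.01671.
Then 2/(1+√(1−ρ_J²)) = 2/(1+0.01671); ω* = 2/1.01671 = 1.9671.
and ρ(B_{ω*}) = 1.9671 − 1 = 0.9671.

ω* = 1.9671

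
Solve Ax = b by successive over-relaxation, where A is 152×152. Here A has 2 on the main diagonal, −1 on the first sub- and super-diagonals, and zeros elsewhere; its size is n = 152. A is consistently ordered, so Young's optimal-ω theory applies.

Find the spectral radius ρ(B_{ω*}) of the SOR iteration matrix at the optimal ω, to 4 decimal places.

With n=152, ρ(Jacobi) = cos(π/153) = 0.9998.
√(1−ρ_J²) simplifies to sin(π/153) = 0.02053.
Then 2/(1+√(1−ρ_J²)) = 2/(1+0.02053); ω* = 2/1.02053 = 1.9598.
At ω = 1.9598 every |λ(B_ω)| = ω−1, so ρ_SOR = 0.9598.

ρ_SOR = 0.9598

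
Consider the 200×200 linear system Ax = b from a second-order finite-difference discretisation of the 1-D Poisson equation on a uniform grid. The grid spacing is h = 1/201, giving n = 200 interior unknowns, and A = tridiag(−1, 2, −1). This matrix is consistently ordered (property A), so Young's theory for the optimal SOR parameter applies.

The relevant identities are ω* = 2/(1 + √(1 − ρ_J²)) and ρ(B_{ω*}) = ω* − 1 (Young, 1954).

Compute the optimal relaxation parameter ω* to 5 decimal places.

ω* = 1.96922

With n=200, ρ(Jacobi) = cos(π/201) = 0.99988.
root = sin(π/201) = 0.015629  (since 1−cos² = sin²).
ω* = 2/(1 + 0.015629) = 2/1.015629 = 1.96922.
At ω = 1.96922 every |λ(B_ω)| = ω−1, so ρ_SOR = 0.96922.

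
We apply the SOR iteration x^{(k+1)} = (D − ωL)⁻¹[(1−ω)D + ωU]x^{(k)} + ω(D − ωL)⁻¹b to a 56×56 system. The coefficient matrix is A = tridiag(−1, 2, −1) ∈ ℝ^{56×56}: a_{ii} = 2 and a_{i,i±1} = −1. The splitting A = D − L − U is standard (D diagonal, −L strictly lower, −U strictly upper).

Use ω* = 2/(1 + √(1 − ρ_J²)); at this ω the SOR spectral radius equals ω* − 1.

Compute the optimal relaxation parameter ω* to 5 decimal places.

ω* = 1.89558

ρ_J = max_k |cos(kπ/57)| = cos(π/57) = 0.99848
√(1−ρ_J²) = |sin(π/57)| = 0.055088
ω* = 2/(1+0.055088) = 1.89558
ρ_SOR = ω* − 1 = 1.89558 − 1 = 0.89558.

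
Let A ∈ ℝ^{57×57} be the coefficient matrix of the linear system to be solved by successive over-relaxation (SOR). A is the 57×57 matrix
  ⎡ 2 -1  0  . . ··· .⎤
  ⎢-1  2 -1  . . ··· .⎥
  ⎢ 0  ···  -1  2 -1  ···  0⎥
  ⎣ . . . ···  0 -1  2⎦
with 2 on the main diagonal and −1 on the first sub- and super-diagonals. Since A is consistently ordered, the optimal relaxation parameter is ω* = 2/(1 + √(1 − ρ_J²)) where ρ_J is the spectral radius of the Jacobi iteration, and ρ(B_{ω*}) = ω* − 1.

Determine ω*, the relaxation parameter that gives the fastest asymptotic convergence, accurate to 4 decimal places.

B_J for the 57×57 system has eigenvalues cos(kπ/58); ρ_J = cos(π/58) = 0.9985.
√(1−ρ_J²) simplifies to sin(π/58) = 0.05414.
ω* = 2/(1 + 0.05414) = 2/1.05414 = 1.8973.
ρ(B_{ω*}) = ω*−1 = 0.8973

ω* = 1.8973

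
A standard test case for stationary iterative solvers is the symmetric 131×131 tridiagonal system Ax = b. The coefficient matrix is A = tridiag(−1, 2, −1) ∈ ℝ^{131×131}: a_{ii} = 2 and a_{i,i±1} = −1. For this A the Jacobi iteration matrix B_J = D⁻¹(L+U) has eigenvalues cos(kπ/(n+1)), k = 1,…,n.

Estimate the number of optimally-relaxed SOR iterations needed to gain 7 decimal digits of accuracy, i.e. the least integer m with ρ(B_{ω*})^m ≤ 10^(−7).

m = 339

½·tridiag(1,0,1) at n=131: λ_k = cos(kπ/132); max |λ| at k=1 ⇒ ρ_J = cos(π/132) ≈ 0.9997168.
√(1−ρ_J²) simplifies to sin(π/132) = 0.0237977.
[ω*] 2 ÷ (1 + 0.0237977) = 2 ÷ 1.0237977 = 1.9535109.
ρ(B_{ω*}) = ω*−1 = 0.9535109
Need (0.9535109)^m ≤ 10^(−7): m ≥ 7·ln10/|ln 0.9535109| = 16.1181/0.0476044 = 338.584 ⇒ m = 339.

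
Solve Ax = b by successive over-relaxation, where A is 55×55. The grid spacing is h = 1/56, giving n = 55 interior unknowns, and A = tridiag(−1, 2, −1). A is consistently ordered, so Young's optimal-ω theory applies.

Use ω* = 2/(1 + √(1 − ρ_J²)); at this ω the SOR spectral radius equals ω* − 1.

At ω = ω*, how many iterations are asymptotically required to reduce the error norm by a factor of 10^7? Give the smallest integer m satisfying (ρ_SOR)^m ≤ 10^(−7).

m = 144

spectrum of D⁻¹(L+U) = {cos(kπ/56) : 1≤k≤55}; ρ_J = cos(π/56) = 0.9984268.
root = sin(π/56) = 0.0560704  (since 1−cos² = sin²).
Then 2/(1+√(1−ρ_J²)) = 2/(1+0.0560704); ω* = 2/1.0560704 = 1.8938131.
and ρ(B_{ω*}) = 1.8938131 − 1 = 0.8938131.
m ≥ 7·ln10 / (−ln 0.8938131) = 143.580; smallest integer m = 144.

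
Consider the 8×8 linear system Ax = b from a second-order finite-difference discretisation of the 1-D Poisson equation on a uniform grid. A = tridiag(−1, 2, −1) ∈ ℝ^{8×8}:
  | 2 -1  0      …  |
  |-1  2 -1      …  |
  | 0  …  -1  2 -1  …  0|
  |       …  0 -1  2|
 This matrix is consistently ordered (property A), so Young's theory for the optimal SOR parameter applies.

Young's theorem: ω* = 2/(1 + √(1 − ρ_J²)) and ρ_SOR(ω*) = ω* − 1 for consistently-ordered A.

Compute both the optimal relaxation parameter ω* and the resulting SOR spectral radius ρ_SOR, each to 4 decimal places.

With n=8, ρ(Jacobi) = cos(π/9) = 0.9397.
√(1−ρ_J²) = |sin(π/9)| = 0.34202
[ω*] 2 ÷ (1 + 0.34202) = 2 ÷ 1.34202 = 1.4903.
[ρ_SOR] ω* − 1 = 0.4903.

ω* = 1.4903, ρ_SOR = 0.4903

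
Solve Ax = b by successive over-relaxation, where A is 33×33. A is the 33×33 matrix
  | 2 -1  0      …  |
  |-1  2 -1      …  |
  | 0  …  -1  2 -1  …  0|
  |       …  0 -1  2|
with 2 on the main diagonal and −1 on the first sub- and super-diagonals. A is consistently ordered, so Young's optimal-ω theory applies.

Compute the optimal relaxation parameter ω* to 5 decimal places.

n=33: λ(B_J) = 1 − λ(A)/2 = cos(kπ/34); k=1 gives ρ_J = 0.99573.
√(1−ρ_J²) = |sin(π/34)| = 0.092268
Then 2/(1+√(1−ρ_J²)) = 2/(1+0.092268); ω* = 2/1.092268 = 1.83105.
and ρ(B_{ω*}) = 1.83105 − 1 = 0.83105.

ω* = 1.83105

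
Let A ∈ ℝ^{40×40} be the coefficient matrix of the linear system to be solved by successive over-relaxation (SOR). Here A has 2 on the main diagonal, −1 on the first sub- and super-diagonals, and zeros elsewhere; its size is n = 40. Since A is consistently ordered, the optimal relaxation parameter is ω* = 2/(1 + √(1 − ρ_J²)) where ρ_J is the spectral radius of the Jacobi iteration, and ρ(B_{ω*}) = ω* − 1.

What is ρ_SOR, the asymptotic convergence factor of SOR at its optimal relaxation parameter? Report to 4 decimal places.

ρ_SOR = 0.8578

With n=40, ρ(Jacobi) = cos(π/41) = 0.9971.
√(1−ρ_J²) = |sin(π/41)| = 0.07655
So ω* = 2/1.07655 = 1.8578 (Young).
At ω = 1.8578 every |λ(B_ω)| = ω−1, so ρ_SOR = 0.8578.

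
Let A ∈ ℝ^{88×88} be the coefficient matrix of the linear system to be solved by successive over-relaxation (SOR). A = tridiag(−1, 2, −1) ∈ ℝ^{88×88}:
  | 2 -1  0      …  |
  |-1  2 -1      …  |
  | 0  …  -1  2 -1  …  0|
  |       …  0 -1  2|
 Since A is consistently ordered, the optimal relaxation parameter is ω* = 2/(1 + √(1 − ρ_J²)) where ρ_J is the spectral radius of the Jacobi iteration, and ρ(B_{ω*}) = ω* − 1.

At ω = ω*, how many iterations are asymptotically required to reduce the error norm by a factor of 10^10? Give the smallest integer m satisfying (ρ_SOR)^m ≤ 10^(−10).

m = 327

ρ_J = max_k |cos(kπ/89)| = cos(π/89) = 0.9993771
root = sin(π/89) = 0.0352915  (since 1−cos² = sin²).
ω* = 2 / (1 + 0.0352915) = 2 / 1.0352915 ≈ 1.9318231.
Hence ρ(B_{ω*}) = 1.9318231 − 1 = 0.9318231.
m ≥ 10·ln10 / (−ln 0.9318231) = 326.089; smallest integer m = 327.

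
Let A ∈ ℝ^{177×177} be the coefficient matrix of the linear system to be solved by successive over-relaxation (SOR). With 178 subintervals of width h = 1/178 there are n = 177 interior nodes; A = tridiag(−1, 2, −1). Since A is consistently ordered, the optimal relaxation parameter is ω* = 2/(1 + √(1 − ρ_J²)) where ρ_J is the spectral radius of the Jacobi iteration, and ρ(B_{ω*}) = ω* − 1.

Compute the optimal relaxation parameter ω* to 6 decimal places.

½·tridiag(1,0,1) at n=177: λ_k = cos(kπ/178); max |λ| at k=1 ⇒ ρ_J = cos(π/178) ≈ 0.999844.
√(1 − cos²(π/178)) = sin(π/178) ≈ 0.0176485.
[ω*] 2 ÷ (1 + 0.0176485) = 2 ÷ 1.0176485 = 1.965315.
and ρ(B_{ω*}) = 1.965315 − 1 = 0.965315.

ω* = 1.965315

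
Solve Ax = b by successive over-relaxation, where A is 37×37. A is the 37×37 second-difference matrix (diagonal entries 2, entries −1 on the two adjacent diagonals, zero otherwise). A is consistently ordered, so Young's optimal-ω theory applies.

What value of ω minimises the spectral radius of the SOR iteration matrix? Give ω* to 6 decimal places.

ω* = 1.847440

spectrum of D⁻¹(L+U) = {cos(kπ/38) : 1≤k≤37}; ρ_J = cos(π/38) = 0.996584.
root = sin(π/38) = 0.0825793  (since 1−cos² = sin²).
Then 2/(1+√(1−ρ_J²)) = 2/(1+0.0825793); ω* = 2/1.0825793 = 1.847440.
ρ_SOR = ω* − 1 = 1.847440 − 1 = 0.847440.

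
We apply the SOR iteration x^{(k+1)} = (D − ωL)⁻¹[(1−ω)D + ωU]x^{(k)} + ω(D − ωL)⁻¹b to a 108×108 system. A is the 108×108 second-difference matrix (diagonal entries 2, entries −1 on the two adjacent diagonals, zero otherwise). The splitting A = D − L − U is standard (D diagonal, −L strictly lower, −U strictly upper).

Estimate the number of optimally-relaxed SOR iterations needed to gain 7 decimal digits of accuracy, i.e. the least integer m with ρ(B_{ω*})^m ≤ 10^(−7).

ρ_J = max_k |cos(kπ/109)| = cos(π/109) = 0.9995847
√(1−ρ_J²) simplifies to sin(π/109) = 0.0288180.
ω* = 2/(1+0.0288180) = 1.9439784
ρ_SOR = ω* − 1 ≈ 0.9439784.
ρ_SOR^m ≤ 10^(−7) ⇔ m ≥ 7·ln10/(−ln 0.9439784) = 16.1181/0.057652 = 279.576; m = ⌈279.576⌉ = 280.

m = 280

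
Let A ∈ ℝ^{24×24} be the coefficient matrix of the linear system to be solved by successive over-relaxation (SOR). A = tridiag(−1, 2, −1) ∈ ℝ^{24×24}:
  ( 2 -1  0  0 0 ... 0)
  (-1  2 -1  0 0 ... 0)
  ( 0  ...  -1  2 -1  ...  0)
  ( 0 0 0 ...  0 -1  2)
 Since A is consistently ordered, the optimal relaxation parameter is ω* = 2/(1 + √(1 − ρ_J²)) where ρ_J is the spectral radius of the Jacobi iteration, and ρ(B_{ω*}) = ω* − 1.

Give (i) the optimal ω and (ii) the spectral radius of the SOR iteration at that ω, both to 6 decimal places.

½·tridiag(1,0,1) at n=24: λ_k = cos(kπ/25); max |λ| at k=1 ⇒ ρ_J = cos(π/25) ≈ 0.992115.
root = sin(π/25) = 0.1253332  (since 1−cos² = sin²).
ω* = 2 / (1 + 0.1253332) = 2 / 1.1253332 ≈ 1.777251.
ρ(B_{ω*}) = ω*−1 = 0.777251

ω* = 1.777251, ρ_SOR = 0.777251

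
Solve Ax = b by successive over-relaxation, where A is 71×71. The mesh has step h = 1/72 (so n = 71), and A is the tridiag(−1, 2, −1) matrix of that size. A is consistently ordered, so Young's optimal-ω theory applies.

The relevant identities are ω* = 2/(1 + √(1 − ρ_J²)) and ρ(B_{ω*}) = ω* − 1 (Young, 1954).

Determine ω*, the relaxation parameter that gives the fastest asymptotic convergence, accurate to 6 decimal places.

ω* = 1.916407

B_J for the 71×71 system has eigenvalues cos(kπ/72); ρ_J = cos(π/72) = 0.999048.
√(1 − cos²(π/72)) = sin(π/72) ≈ 0.0436194.
ω* = 2/(1 + 0.0436194) = 2/1.0436194 = 1.916407.
Hence ρ(B_{ω*}) = 1.916407 − 1 = 0.916407.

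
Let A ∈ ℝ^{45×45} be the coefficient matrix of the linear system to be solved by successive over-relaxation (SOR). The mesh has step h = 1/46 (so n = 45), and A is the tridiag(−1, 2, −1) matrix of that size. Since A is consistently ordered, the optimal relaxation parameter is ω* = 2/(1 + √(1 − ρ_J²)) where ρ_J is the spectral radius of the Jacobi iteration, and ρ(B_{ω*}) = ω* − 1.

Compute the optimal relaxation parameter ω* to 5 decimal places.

ω* = 1.87223

ρ_J = max_k |cos(kπ/46)| = cos(π/46) = 0.99767
root = sin(π/46) = 0.068242  (since 1−cos² = sin²).
ω* = 2 / (1 + 0.068242) = 2 / 1.068242 ≈ 1.87223.
[ρ_SOR] ω* − 1 = 0.87223.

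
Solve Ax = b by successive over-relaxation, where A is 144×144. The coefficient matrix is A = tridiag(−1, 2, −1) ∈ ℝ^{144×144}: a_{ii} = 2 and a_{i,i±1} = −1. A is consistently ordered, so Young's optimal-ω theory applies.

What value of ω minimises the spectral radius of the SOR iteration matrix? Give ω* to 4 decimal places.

ω* = 1.9576

With n=144, ρ(Jacobi) = cos(π/145) = 0.9998.
1 − cos²(π/145) = sin²(π/145) ⇒ √(1−ρ_J²) = sin(π/145) = 0.02166.
ω* = 2/(1+0.02166) = 1.9576
Hence ρ(B_{ω*}) = 1.9576 − 1 = 0.9576.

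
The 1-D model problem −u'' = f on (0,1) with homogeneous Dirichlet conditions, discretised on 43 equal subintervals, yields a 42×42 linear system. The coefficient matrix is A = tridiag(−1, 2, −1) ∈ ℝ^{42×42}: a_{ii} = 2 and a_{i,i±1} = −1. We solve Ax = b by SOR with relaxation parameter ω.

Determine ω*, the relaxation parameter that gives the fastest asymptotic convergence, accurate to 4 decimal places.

B_J for the 42×42 system has eigenvalues cos(kπ/43); ρ_J = cos(π/43) = 0.9973.
√(1 − cos²(π/43)) = sin(π/43) ≈ 0.07300.
Then 2/(1+√(1−ρ_J²)) = 2/(1+0.07300); ω* = 2/1.07300 = 1.8639.
ρ_SOR = ω* − 1 ≈ 0.8639.

ω* = 1.8639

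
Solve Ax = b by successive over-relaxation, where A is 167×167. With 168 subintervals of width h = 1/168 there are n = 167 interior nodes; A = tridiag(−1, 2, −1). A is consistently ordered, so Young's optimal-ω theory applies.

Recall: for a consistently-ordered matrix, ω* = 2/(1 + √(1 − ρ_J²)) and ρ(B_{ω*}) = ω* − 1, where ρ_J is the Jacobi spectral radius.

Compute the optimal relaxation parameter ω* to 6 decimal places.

n=167: λ(B_J) = 1 − λ(A)/2 = cos(kπ/168); k=1 gives ρ_J = 0.999825.
√(1−ρ_J²) simplifies to sin(π/168) = 0.0186989.
So ω* = 2/1.0186989 = 1.963289 (Young).
[ρ_SOR] ω* − 1 = 0.963289.

ω* = 1.963289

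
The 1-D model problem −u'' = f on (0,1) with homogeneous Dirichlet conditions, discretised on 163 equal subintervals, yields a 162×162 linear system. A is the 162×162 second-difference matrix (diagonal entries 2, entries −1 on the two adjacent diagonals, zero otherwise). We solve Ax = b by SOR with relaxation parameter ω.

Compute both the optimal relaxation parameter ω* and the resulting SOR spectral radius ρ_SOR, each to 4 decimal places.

ω* = 1.9622, ρ_SOR = 0.9622

[ρ_J] n=162: ρ(B_J) = cos(π/(n+1)) = cos(π/163) = 0.9998.
√(1 − cos²(π/163)) = sin(π/163) ≈ 0.01927.
So ω* = 2/1.01927 = 1.9622 (Young).
ρ_SOR = ω* − 1 ≈ 0.9622.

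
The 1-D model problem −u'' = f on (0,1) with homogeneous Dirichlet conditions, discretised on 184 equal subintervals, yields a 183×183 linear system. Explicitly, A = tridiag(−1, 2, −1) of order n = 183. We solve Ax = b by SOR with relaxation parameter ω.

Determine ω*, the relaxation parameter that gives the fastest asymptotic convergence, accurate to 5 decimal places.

ω* = 1.96643

ρ_J = max_k |cos(kπ/184)| = cos(π/184) = 0.99985
1 − cos²(π/184) = sin²(π/184) ⇒ √(1−ρ_J²) = sin(π/184) = 0.017073.
So ω* = 2/1.017073 = 1.96643 (Young).
and ρ(B_{ω*}) = 1.96643 − 1 = 0.96643.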